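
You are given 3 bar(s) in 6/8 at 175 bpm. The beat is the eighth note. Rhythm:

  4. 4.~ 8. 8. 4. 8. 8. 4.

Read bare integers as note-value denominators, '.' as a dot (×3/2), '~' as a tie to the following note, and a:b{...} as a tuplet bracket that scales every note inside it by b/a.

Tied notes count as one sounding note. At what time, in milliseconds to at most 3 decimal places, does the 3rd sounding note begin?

1. 0.0ms @ 0 + 1028.571ms (3)
2. 1028.571ms @ 3 + 1542.857ms (9/2)
3. 2571.429ms @ 15/2 + 514.286ms (3/2)
4. 3085.714ms @ 9 + 1028.571ms (3)
5. 4114.286ms @ 12 + 514.286ms (3/2)
6. 4628.571ms @ 27/2 + 514.286ms (3/2)
7. 5142.857ms @ 15 + 1028.571ms (3)

note 3 onset = 15/2b = 2571.429ms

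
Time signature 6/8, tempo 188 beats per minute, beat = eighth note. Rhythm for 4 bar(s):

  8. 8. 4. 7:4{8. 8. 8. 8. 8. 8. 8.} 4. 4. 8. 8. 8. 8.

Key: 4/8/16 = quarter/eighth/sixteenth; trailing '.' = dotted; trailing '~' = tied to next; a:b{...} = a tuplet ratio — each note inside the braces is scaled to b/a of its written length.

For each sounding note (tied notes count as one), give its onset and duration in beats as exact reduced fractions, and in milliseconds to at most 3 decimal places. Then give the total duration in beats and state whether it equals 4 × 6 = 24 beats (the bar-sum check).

1) 0.0ms=0b +478.723ms=3/2b
2) 478.723ms=3/2b +478.723ms=3/2b
3) 957.447ms=3b +957.447ms=3b
4) 1914.894ms=6b +273.556ms=6/7b
5) 2188.45ms=48/7b +273.556ms=6/7b
6) 2462.006ms=54/7b +273.556ms=6/7b
7) 2735.562ms=60/7b +273.556ms=6/7b
8) 3009.119ms=66/7b +273.556ms=6/7b
9) 3282.675ms=72/7b +273.556ms=6/7b
10) 3556.231ms=78/7b +273.556ms=6/7b
11) 3829.787ms=12b +957.447ms=3b
12) 4787.234ms=15b +957.447ms=3b
13) 5744.681ms=18b +478.723ms=3/2b
14) 6223.404ms=39/2b +478.723ms=3/2b
15) 6702.128ms=21b +478.723ms=3/2b
16) 7180.851ms=45/2b +478.723ms=3/2b
Σ=24b of 24 (188bpm 6/8) — PASS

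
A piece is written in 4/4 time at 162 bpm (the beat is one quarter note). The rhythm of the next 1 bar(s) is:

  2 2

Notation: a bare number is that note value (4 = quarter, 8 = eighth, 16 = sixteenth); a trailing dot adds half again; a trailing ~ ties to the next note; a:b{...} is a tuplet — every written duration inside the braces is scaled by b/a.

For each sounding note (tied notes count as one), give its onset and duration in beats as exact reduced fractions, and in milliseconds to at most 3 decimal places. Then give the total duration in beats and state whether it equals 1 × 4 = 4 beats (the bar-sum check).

1) 0.0ms=0b +740.741ms=2b
2) 740.741ms=2b +740.741ms=2b
Σ=4b of 4 (162bpm 4/4) — PASS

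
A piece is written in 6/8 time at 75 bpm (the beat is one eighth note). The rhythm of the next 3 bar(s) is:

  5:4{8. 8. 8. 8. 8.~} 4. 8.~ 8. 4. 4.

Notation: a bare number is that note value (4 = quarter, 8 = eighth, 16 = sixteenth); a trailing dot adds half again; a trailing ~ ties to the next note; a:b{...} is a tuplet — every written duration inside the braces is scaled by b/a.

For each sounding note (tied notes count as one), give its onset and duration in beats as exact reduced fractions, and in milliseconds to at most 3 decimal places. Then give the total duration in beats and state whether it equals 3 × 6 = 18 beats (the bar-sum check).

1) 0.0ms=0b +960.0ms=6/5b
2) 960.0ms=6/5b +960.0ms=6/5b
3) 1920.0ms=12/5b +960.0ms=6/5b
4) 2880.0ms=18/5b +960.0ms=6/5b
5) 3840.0ms=24/5b +3360.0ms=21/5b
6) 7200.0ms=9b +2400.0ms=3b
7) 9600.0ms=12b +2400.0ms=3b
8) 12000.0ms=15b +2400.0ms=3b
Σ=18b of 18 (75bpm 6/8) — PASS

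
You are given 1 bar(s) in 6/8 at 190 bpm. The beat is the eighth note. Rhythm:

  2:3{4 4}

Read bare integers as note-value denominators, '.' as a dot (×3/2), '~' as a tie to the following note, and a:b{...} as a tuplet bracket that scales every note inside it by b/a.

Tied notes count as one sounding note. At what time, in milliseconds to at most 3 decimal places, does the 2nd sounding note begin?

1. 0.0ms @ 0 + 947.368ms (3)
2. 947.368ms @ 3 + 947.368ms (3)

note 2 onset = 3b = 947.368ms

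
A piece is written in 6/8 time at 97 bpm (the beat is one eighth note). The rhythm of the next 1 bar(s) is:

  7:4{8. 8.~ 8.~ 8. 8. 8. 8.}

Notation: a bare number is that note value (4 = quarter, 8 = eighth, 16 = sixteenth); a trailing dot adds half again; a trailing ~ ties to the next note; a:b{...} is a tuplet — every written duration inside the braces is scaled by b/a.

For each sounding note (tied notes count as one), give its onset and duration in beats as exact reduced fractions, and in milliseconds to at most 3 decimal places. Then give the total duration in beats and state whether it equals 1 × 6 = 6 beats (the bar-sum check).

1) 0.0ms=0b +530.191ms=6/7b
2) 530.191ms=6/7b +1590.574ms=18/7b
3) 2120.766ms=24/7b +530.191ms=6/7b
4) 2650.957ms=30/7b +530.191ms=6/7b
5) 3181.149ms=36/7b +530.191ms=6/7b
Σ=6b of 6 (97bpm 6/8) — PASS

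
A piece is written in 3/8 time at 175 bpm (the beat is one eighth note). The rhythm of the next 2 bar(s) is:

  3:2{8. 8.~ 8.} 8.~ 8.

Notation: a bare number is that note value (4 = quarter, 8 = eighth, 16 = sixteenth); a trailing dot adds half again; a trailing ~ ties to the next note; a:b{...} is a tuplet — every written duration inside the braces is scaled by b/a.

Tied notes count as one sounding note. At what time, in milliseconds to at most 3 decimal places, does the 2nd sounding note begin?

note 2 onset = 1b = 342.857ms

1. 0.0ms @ 0 + 342.857ms (1)
2. 342.857ms @ 1 + 685.714ms (2)
3. 1028.571ms @ 3 + 1028.571ms (3)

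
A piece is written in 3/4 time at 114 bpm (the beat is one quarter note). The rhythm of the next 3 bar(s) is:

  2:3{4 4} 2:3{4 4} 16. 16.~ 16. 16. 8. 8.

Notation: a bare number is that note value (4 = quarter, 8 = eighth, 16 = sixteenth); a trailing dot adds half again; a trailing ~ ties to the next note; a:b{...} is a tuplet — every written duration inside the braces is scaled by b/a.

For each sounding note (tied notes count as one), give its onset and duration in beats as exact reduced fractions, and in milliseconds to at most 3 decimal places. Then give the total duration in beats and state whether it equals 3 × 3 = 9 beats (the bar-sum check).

1) 0.0ms=0b +789.474ms=3/2b
2) 789.474ms=3/2b +789.474ms=3/2b
3) 1578.947ms=3b +789.474ms=3/2b
4) 2368.421ms=9/2b +789.474ms=3/2b
5) 3157.895ms=6b +197.368ms=3/8b
6) 3355.263ms=51/8b +394.737ms=3/4b
7) 3750.0ms=57/8b +197.368ms=3/8b
8) 3947.368ms=15/2b +394.737ms=3/4b
9) 4342.105ms=33/4b +394.737ms=3/4b
Σ=9b of 9 (114bpm 3/4) — PASS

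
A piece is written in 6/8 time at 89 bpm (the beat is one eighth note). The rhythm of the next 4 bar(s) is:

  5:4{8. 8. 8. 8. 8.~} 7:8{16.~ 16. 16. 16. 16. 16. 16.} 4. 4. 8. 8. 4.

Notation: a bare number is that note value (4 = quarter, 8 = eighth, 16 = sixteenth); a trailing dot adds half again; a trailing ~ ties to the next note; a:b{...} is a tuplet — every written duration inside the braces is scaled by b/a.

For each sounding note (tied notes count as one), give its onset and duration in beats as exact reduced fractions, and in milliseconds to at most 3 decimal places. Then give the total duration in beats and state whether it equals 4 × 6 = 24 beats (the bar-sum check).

1) 0.0ms=0b +808.989ms=6/5b
2) 808.989ms=6/5b +808.989ms=6/5b
3) 1617.978ms=12/5b +808.989ms=6/5b
4) 2426.966ms=18/5b +808.989ms=6/5b
5) 3235.955ms=24/5b +1964.687ms=102/35b
6) 5200.642ms=54/7b +577.849ms=6/7b
7) 5778.491ms=60/7b +577.849ms=6/7b
8) 6356.34ms=66/7b +577.849ms=6/7b
9) 6934.189ms=72/7b +577.849ms=6/7b
10) 7512.039ms=78/7b +577.849ms=6/7b
11) 8089.888ms=12b +2022.472ms=3b
12) 10112.36ms=15b +2022.472ms=3b
13) 12134.831ms=18b +1011.236ms=3/2b
14) 13146.067ms=39/2b +1011.236ms=3/2b
15) 14157.303ms=21b +2022.472ms=3b
Σ=24b of 24 (89bpm 6/8) — PASS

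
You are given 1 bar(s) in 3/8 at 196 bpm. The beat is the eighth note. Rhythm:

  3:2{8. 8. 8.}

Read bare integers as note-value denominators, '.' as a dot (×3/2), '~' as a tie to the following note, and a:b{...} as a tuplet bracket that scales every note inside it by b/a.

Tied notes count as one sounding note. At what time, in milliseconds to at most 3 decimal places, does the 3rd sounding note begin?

1. 0.0ms @ 0 + 306.122ms (1)
2. 306.122ms @ 1 + 306.122ms (1)
3. 612.245ms @ 2 + 306.122ms (1)

note 3 onset = 2b = 612.245ms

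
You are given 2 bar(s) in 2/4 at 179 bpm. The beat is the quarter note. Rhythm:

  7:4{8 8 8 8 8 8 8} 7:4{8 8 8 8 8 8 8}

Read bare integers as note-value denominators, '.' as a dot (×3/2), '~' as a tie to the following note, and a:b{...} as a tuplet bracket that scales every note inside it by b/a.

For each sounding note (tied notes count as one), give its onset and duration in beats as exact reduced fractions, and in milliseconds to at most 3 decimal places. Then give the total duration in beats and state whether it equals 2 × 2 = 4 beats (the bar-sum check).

1) 0.0ms=0b +95.77ms=2/7b
2) 95.77ms=2/7b +95.77ms=2/7b
3) 191.54ms=4/7b +95.77ms=2/7b
4) 287.31ms=6/7b +95.77ms=2/7b
5) 383.081ms=8/7b +95.77ms=2/7b
6) 478.851ms=10/7b +95.77ms=2/7b
7) 574.621ms=12/7b +95.77ms=2/7b
8) 670.391ms=2b +95.77ms=2/7b
9) 766.161ms=16/7b +95.77ms=2/7b
10) 861.931ms=18/7b +95.77ms=2/7b
11) 957.702ms=20/7b +95.77ms=2/7b
12) 1053.472ms=22/7b +95.77ms=2/7b
13) 1149.242ms=24/7b +95.77ms=2/7b
14) 1245.012ms=26/7b +95.77ms=2/7b
Σ=4b of 4 (179bpm 2/4) — PASS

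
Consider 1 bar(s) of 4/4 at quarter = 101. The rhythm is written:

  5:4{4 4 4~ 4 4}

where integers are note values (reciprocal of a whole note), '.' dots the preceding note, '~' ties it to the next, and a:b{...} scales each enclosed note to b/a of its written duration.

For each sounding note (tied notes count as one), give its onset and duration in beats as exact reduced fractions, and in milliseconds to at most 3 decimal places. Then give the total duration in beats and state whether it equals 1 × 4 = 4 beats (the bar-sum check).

1) 0.0ms=0b +475.248ms=4/5b
2) 475.248ms=4/5b +475.248ms=4/5b
3) 950.495ms=8/5b +950.495ms=8/5b
4) 1900.99ms=16/5b +475.248ms=4/5b
Σ=4b of 4 (101bpm 4/4) — PASS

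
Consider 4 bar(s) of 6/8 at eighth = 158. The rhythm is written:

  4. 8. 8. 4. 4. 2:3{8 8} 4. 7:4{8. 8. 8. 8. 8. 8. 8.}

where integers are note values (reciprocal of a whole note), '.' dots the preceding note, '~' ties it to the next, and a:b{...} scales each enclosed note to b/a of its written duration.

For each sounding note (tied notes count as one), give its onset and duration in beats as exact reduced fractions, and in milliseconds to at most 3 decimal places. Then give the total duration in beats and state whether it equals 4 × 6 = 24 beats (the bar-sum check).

1) 0.0ms=0b +1139.241ms=3b
2) 1139.241ms=3b +569.62ms=3/2b
3) 1708.861ms=9/2b +569.62ms=3/2b
4) 2278.481ms=6b +1139.241ms=3b
5) 3417.722ms=9b +1139.241ms=3b
6) 4556.962ms=12b +569.62ms=3/2b
7) 5126.582ms=27/2b +569.62ms=3/2b
8) 5696.203ms=15b +1139.241ms=3b
9) 6835.443ms=18b +325.497ms=6/7b
10) 7160.94ms=132/7b +325.497ms=6/7b
11) 7486.438ms=138/7b +325.497ms=6/7b
12) 7811.935ms=144/7b +325.497ms=6/7b
13) 8137.432ms=150/7b +325.497ms=6/7b
14) 8462.929ms=156/7b +325.497ms=6/7b
15) 8788.427ms=162/7b +325.497ms=6/7b
Σ=24b of 24 (158bpm 6/8) — PASS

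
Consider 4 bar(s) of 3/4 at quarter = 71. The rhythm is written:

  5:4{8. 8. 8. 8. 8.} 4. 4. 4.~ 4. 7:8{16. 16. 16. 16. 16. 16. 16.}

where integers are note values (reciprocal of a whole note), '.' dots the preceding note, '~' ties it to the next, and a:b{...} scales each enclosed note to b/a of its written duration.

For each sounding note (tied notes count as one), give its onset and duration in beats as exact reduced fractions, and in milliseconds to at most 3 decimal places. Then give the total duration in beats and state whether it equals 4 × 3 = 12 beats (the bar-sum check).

1) 0.0ms=0b +507.042ms=3/5b
2) 507.042ms=3/5b +507.042ms=3/5b
3) 1014.085ms=6/5b +507.042ms=3/5b
4) 1521.127ms=9/5b +507.042ms=3/5b
5) 2028.169ms=12/5b +507.042ms=3/5b
6) 2535.211ms=3b +1267.606ms=3/2b
7) 3802.817ms=9/2b +1267.606ms=3/2b
8) 5070.423ms=6b +2535.211ms=3b
9) 7605.634ms=9b +362.173ms=3/7b
10) 7967.807ms=66/7b +362.173ms=3/7b
11) 8329.98ms=69/7b +362.173ms=3/7b
12) 8692.153ms=72/7b +362.173ms=3/7b
13) 9054.326ms=75/7b +362.173ms=3/7b
14) 9416.499ms=78/7b +362.173ms=3/7b
15) 9778.672ms=81/7b +362.173ms=3/7b
Σ=12b of 12 (71bpm 3/4) — PASS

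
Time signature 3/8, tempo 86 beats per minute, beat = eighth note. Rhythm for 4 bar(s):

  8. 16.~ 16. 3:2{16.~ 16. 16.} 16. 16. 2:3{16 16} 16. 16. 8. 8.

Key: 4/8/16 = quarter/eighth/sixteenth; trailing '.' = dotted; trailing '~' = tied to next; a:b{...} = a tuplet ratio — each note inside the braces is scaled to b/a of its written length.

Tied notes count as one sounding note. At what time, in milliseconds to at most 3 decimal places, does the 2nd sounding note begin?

1. 0.0ms @ 0 + 1046.512ms (3/2)
2. 1046.512ms @ 3/2 + 1046.512ms (3/2)
3. 2093.023ms @ 3 + 697.674ms (1)
4. 2790.698ms @ 4 + 348.837ms (1/2)
5. 3139.535ms @ 9/2 + 523.256ms (3/4)
6. 3662.791ms @ 21/4 + 523.256ms (3/4)
7. 4186.047ms @ 6 + 523.256ms (3/4)
8. 4709.302ms @ 27/4 + 523.256ms (3/4)
9. 5232.558ms @ 15/2 + 523.256ms (3/4)
10. 5755.814ms @ 33/4 + 523.256ms (3/4)
11. 6279.07ms @ 9 + 1046.512ms (3/2)
12. 7325.581ms @ 21/2 + 1046.512ms (3/2)

note 2 onset = 3/2b = 1046.512ms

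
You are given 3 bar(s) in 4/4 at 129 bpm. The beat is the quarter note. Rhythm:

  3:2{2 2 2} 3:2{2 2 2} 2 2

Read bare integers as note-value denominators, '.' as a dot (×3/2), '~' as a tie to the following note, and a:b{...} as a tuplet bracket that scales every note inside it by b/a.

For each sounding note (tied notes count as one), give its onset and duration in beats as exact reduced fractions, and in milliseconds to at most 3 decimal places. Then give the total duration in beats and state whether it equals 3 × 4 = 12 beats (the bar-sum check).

1) 0.0ms=0b +620.155ms=4/3b
2) 620.155ms=4/3b +620.155ms=4/3b
3) 1240.31ms=8/3b +620.155ms=4/3b
4) 1860.465ms=4b +620.155ms=4/3b
5) 2480.62ms=16/3b +620.155ms=4/3b
6) 3100.775ms=20/3b +620.155ms=4/3b
7) 3720.93ms=8b +930.233ms=2b
8) 4651.163ms=10b +930.233ms=2b
Σ=12b of 12 (129bpm 4/4) — PASS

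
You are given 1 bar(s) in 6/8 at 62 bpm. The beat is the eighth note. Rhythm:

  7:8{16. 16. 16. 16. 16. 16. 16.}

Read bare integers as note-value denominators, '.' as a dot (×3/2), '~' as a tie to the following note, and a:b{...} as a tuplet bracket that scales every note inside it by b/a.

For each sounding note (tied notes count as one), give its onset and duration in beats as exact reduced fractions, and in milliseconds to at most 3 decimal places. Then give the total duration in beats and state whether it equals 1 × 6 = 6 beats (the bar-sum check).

1) 0.0ms=0b +829.493ms=6/7b
2) 829.493ms=6/7b +829.493ms=6/7b
3) 1658.986ms=12/7b +829.493ms=6/7b
4) 2488.479ms=18/7b +829.493ms=6/7b
5) 3317.972ms=24/7b +829.493ms=6/7b
6) 4147.465ms=30/7b +829.493ms=6/7b
7) 4976.959ms=36/7b +829.493ms=6/7b
Σ=6b of 6 (62bpm 6/8) — PASS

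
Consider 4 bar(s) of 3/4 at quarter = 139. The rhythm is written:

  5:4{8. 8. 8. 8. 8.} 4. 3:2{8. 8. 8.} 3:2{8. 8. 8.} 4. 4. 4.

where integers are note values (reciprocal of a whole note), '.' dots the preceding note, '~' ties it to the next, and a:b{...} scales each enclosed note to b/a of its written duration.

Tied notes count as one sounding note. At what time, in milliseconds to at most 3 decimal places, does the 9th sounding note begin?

1. 0.0ms @ 0 + 258.993ms (3/5)
2. 258.993ms @ 3/5 + 258.993ms (3/5)
3. 517.986ms @ 6/5 + 258.993ms (3/5)
4. 776.978ms @ 9/5 + 258.993ms (3/5)
5. 1035.971ms @ 12/5 + 258.993ms (3/5)
6. 1294.964ms @ 3 + 647.482ms (3/2)
7. 1942.446ms @ 9/2 + 215.827ms (1/2)
8. 2158.273ms @ 5 + 215.827ms (1/2)
9. 2374.101ms @ 11/2 + 215.827ms (1/2)
10. 2589.928ms @ 6 + 215.827ms (1/2)
11. 2805.755ms @ 13/2 + 215.827ms (1/2)
12. 3021.583ms @ 7 + 215.827ms (1/2)
13. 3237.41ms @ 15/2 + 647.482ms (3/2)
14. 3884.892ms @ 9 + 647.482ms (3/2)
15. 4532.374ms @ 21/2 + 647.482ms (3/2)

note 9 onset = 11/2b = 2374.101ms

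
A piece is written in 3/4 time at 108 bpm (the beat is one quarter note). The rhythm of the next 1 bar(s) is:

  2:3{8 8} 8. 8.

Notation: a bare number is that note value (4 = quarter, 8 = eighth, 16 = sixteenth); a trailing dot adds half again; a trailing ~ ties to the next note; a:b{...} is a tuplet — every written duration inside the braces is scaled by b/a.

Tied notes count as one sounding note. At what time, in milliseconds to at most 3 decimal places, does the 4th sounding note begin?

1. 0.0ms @ 0 + 416.667ms (3/4)
2. 416.667ms @ 3/4 + 416.667ms (3/4)
3. 833.333ms @ 3/2 + 416.667ms (3/4)
4. 1250.0ms @ 9/4 + 416.667ms (3/4)

note 4 onset = 9/4b = 1250.0ms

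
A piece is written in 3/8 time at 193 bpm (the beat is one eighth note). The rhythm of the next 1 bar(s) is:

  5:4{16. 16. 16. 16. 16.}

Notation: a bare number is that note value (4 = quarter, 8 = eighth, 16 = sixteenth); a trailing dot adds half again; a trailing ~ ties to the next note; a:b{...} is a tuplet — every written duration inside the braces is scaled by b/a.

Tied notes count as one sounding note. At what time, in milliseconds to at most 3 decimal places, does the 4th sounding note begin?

note 4 onset = 9/5b = 559.585ms

1. 0.0ms @ 0 + 186.528ms (3/5)
2. 186.528ms @ 3/5 + 186.528ms (3/5)
3. 373.057ms @ 6/5 + 186.528ms (3/5)
4. 559.585ms @ 9/5 + 186.528ms (3/5)
5. 746.114ms @ 12/5 + 186.528ms (3/5)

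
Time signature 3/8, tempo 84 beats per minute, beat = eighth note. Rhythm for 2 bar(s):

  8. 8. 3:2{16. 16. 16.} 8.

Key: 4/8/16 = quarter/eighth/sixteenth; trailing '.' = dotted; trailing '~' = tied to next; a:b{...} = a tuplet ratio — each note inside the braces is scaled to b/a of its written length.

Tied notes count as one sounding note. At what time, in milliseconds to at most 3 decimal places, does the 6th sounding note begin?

1. 0.0ms @ 0 + 1071.429ms (3/2)
2. 1071.429ms @ 3/2 + 1071.429ms (3/2)
3. 2142.857ms @ 3 + 357.143ms (1/2)
4. 2500.0ms @ 7/2 + 357.143ms (1/2)
5. 2857.143ms @ 4 + 357.143ms (1/2)
6. 3214.286ms @ 9/2 + 1071.429ms (3/2)

note 6 onset = 9/2b = 3214.286ms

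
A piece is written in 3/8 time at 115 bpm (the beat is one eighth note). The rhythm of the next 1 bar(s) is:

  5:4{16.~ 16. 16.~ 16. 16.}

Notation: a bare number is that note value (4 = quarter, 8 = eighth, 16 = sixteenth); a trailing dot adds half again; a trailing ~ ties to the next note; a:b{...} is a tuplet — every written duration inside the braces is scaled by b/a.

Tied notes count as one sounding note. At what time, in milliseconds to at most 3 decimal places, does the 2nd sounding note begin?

1. 0.0ms @ 0 + 626.087ms (6/5)
2. 626.087ms @ 6/5 + 626.087ms (6/5)
3. 1252.174ms @ 12/5 + 313.043ms (3/5)

note 2 onset = 6/5b = 626.087ms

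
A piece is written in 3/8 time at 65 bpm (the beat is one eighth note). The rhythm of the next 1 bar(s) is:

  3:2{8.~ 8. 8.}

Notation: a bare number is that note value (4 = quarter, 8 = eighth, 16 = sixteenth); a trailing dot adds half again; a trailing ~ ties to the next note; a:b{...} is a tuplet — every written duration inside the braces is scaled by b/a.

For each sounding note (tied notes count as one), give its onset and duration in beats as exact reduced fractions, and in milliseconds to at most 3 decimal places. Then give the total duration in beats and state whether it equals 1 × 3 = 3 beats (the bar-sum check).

1) 0.0ms=0b +1846.154ms=2b
2) 1846.154ms=2b +923.077ms=1b
Σ=3b of 3 (65bpm 3/8) — PASS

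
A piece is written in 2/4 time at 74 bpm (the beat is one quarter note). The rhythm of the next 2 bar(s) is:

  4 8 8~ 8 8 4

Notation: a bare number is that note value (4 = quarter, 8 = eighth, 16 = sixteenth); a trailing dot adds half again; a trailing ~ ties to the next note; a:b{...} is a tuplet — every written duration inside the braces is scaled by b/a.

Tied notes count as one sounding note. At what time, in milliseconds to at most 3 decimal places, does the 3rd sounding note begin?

1. 0.0ms @ 0 + 810.811ms (1)
2. 810.811ms @ 1 + 405.405ms (1/2)
3. 1216.216ms @ 3/2 + 810.811ms (1)
4. 2027.027ms @ 5/2 + 405.405ms (1/2)
5. 2432.432ms @ 3 + 810.811ms (1)

note 3 onset = 3/2b = 1216.216ms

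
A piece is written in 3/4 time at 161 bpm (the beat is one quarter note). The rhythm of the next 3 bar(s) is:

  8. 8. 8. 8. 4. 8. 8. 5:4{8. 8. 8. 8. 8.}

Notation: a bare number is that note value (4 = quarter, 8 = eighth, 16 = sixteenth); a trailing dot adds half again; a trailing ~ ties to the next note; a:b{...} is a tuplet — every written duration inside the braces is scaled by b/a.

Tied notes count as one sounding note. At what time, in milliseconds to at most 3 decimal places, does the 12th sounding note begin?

1. 0.0ms @ 0 + 279.503ms (3/4)
2. 279.503ms @ 3/4 + 279.503ms (3/4)
3. 559.006ms @ 3/2 + 279.503ms (3/4)
4. 838.509ms @ 9/4 + 279.503ms (3/4)
5. 1118.012ms @ 3 + 559.006ms (3/2)
6. 1677.019ms @ 9/2 + 279.503ms (3/4)
7. 1956.522ms @ 21/4 + 279.503ms (3/4)
8. 2236.025ms @ 6 + 223.602ms (3/5)
9. 2459.627ms @ 33/5 + 223.602ms (3/5)
10. 2683.23ms @ 36/5 + 223.602ms (3/5)
11. 2906.832ms @ 39/5 + 223.602ms (3/5)
12. 3130.435ms @ 42/5 + 223.602ms (3/5)

note 12 onset = 42/5b = 3130.435ms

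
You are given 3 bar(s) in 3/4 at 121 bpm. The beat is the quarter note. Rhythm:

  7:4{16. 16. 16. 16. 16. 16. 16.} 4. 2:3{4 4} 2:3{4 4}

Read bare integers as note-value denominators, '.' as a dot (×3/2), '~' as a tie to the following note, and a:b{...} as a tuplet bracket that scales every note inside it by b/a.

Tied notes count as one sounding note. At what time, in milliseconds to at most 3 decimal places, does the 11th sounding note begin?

1. 0.0ms @ 0 + 106.257ms (3/14)
2. 106.257ms @ 3/14 + 106.257ms (3/14)
3. 212.515ms @ 3/7 + 106.257ms (3/14)
4. 318.772ms @ 9/14 + 106.257ms (3/14)
5. 425.03ms @ 6/7 + 106.257ms (3/14)
6. 531.287ms @ 15/14 + 106.257ms (3/14)
7. 637.544ms @ 9/7 + 106.257ms (3/14)
8. 743.802ms @ 3/2 + 743.802ms (3/2)
9. 1487.603ms @ 3 + 743.802ms (3/2)
10. 2231.405ms @ 9/2 + 743.802ms (3/2)
11. 2975.207ms @ 6 + 743.802ms (3/2)
12. 3719.008ms @ 15/2 + 743.802ms (3/2)

note 11 onset = 6b = 2975.207ms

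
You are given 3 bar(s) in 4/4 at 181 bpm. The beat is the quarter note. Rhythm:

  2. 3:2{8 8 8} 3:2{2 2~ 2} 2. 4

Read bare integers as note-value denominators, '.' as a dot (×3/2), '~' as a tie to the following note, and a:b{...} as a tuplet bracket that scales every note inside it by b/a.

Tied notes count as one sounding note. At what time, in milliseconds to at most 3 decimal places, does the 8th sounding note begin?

1. 0.0ms @ 0 + 994.475ms (3)
2. 994.475ms @ 3 + 110.497ms (1/3)
3. 1104.972ms @ 10/3 + 110.497ms (1/3)
4. 1215.47ms @ 11/3 + 110.497ms (1/3)
5. 1325.967ms @ 4 + 441.989ms (4/3)
6. 1767.956ms @ 16/3 + 883.978ms (8/3)
7. 2651.934ms @ 8 + 994.475ms (3)
8. 3646.409ms @ 11 + 331.492ms (1)

note 8 onset = 11b = 3646.409ms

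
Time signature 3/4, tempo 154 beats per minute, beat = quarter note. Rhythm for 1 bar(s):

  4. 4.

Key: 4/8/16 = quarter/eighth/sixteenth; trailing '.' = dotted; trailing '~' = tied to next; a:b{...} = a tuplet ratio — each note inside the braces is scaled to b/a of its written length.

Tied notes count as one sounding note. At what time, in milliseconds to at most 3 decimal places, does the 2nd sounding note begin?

1. 0.0ms @ 0 + 584.416ms (3/2)
2. 584.416ms @ 3/2 + 584.416ms (3/2)

note 2 onset = 3/2b = 584.416ms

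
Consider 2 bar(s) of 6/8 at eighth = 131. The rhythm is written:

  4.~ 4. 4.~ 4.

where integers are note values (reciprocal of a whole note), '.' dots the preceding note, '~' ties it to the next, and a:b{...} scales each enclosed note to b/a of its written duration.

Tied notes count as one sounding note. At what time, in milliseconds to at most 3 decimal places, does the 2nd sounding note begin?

1. 0.0ms @ 0 + 2748.092ms (6)
2. 2748.092ms @ 6 + 2748.092ms (6)

note 2 onset = 6b = 2748.092ms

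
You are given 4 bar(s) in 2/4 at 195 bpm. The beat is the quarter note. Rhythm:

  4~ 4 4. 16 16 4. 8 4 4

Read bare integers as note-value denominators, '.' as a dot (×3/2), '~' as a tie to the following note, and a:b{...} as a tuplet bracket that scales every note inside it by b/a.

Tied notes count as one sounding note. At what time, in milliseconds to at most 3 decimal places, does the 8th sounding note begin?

note 8 onset = 7b = 2153.846ms

1. 0.0ms @ 0 + 615.385ms (2)
2. 615.385ms @ 2 + 461.538ms (3/2)
3. 1076.923ms @ 7/2 + 76.923ms (1/4)
4. 1153.846ms @ 15/4 + 76.923ms (1/4)
5. 1230.769ms @ 4 + 461.538ms (3/2)
6. 1692.308ms @ 11/2 + 153.846ms (1/2)
7. 1846.154ms @ 6 + 307.692ms (1)
8. 2153.846ms @ 7 + 307.692ms (1)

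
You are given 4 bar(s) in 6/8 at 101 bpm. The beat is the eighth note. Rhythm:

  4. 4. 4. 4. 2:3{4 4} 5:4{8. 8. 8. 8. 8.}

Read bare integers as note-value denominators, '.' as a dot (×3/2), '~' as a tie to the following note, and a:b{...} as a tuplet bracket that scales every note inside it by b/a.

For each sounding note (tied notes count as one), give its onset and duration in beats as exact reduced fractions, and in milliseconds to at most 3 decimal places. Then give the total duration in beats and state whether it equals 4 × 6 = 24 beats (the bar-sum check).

1) 0.0ms=0b +1782.178ms=3b
2) 1782.178ms=3b +1782.178ms=3b
3) 3564.356ms=6b +1782.178ms=3b
4) 5346.535ms=9b +1782.178ms=3b
5) 7128.713ms=12b +1782.178ms=3b
6) 8910.891ms=15b +1782.178ms=3b
7) 10693.069ms=18b +712.871ms=6/5b
8) 11405.941ms=96/5b +712.871ms=6/5b
9) 12118.812ms=102/5b +712.871ms=6/5b
10) 12831.683ms=108/5b +712.871ms=6/5b
11) 13544.554ms=114/5b +712.871ms=6/5b
Σ=24b of 24 (101bpm 6/8) — PASS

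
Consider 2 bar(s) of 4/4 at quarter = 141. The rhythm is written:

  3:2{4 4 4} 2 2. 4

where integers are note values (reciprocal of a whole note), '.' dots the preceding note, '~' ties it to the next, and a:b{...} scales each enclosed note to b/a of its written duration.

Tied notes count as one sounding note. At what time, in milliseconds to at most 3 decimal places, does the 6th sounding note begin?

1. 0.0ms @ 0 + 283.688ms (2/3)
2. 283.688ms @ 2/3 + 283.688ms (2/3)
3. 567.376ms @ 4/3 + 283.688ms (2/3)
4. 851.064ms @ 2 + 851.064ms (2)
5. 1702.128ms @ 4 + 1276.596ms (3)
6. 2978.723ms @ 7 + 425.532ms (1)

note 6 onset = 7b = 2978.723ms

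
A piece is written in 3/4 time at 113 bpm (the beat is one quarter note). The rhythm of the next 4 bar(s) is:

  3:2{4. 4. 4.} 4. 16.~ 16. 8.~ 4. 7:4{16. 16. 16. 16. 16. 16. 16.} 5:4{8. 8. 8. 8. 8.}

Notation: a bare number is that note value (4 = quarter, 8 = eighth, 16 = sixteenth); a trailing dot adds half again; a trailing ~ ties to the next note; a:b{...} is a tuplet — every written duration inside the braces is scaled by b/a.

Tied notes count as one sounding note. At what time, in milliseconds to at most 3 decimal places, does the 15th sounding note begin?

1. 0.0ms @ 0 + 530.973ms (1)
2. 530.973ms @ 1 + 530.973ms (1)
3. 1061.947ms @ 2 + 530.973ms (1)
4. 1592.92ms @ 3 + 796.46ms (3/2)
5. 2389.381ms @ 9/2 + 398.23ms (3/4)
6. 2787.611ms @ 21/4 + 1194.69ms (9/4)
7. 3982.301ms @ 15/2 + 113.78ms (3/14)
8. 4096.081ms @ 54/7 + 113.78ms (3/14)
9. 4209.861ms @ 111/14 + 113.78ms (3/14)
10. 4323.641ms @ 57/7 + 113.78ms (3/14)
11. 4437.421ms @ 117/14 + 113.78ms (3/14)
12. 4551.201ms @ 60/7 + 113.78ms (3/14)
13. 4664.981ms @ 123/14 + 113.78ms (3/14)
14. 4778.761ms @ 9 + 318.584ms (3/5)
15. 5097.345ms @ 48/5 + 318.584ms (3/5)
16. 5415.929ms @ 51/5 + 318.584ms (3/5)
17. 5734.513ms @ 54/5 + 318.584ms (3/5)
18. 6053.097ms @ 57/5 + 318.584ms (3/5)

note 15 onset = 48/5b = 5097.345ms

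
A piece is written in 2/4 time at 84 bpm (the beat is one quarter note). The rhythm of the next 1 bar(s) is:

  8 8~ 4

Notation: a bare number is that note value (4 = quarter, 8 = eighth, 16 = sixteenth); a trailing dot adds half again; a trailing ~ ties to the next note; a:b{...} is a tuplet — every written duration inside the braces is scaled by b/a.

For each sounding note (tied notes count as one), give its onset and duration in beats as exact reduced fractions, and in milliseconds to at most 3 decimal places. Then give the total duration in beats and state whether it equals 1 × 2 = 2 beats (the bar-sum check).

1) 0.0ms=0b +357.143ms=1/2b
2) 357.143ms=1/2b +1071.429ms=3/2b
Σ=2b of 2 (84bpm 2/4) — PASS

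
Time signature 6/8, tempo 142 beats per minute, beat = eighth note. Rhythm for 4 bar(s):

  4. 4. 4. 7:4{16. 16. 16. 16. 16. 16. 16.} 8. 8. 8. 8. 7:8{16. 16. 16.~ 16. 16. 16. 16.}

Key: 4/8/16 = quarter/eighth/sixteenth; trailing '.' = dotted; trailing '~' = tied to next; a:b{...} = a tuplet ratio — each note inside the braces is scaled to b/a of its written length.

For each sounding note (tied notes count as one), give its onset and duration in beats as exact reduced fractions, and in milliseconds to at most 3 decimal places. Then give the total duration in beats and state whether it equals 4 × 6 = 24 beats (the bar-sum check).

1) 0.0ms=0b +1267.606ms=3b
2) 1267.606ms=3b +1267.606ms=3b
3) 2535.211ms=6b +1267.606ms=3b
4) 3802.817ms=9b +181.087ms=3/7b
5) 3983.903ms=66/7b +181.087ms=3/7b
6) 4164.99ms=69/7b +181.087ms=3/7b
7) 4346.076ms=72/7b +181.087ms=3/7b
8) 4527.163ms=75/7b +181.087ms=3/7b
9) 4708.249ms=78/7b +181.087ms=3/7b
10) 4889.336ms=81/7b +181.087ms=3/7b
11) 5070.423ms=12b +633.803ms=3/2b
12) 5704.225ms=27/2b +633.803ms=3/2b
13) 6338.028ms=15b +633.803ms=3/2b
14) 6971.831ms=33/2b +633.803ms=3/2b
15) 7605.634ms=18b +362.173ms=6/7b
16) 7967.807ms=132/7b +362.173ms=6/7b
17) 8329.98ms=138/7b +724.346ms=12/7b
18) 9054.326ms=150/7b +362.173ms=6/7b
19) 9416.499ms=156/7b +362.173ms=6/7b
20) 9778.672ms=162/7b +362.173ms=6/7b
Σ=24b of 24 (142bpm 6/8) — PASS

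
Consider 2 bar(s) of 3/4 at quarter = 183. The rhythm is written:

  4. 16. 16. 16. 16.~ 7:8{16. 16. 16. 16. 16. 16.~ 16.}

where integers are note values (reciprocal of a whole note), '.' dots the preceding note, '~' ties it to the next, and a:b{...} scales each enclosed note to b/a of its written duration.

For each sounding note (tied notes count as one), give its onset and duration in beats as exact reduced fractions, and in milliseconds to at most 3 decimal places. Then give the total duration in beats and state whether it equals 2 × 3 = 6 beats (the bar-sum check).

1) 0.0ms=0b +491.803ms=3/2b
2) 491.803ms=3/2b +122.951ms=3/8b
3) 614.754ms=15/8b +122.951ms=3/8b
4) 737.705ms=9/4b +122.951ms=3/8b
5) 860.656ms=21/8b +263.466ms=45/56b
6) 1124.122ms=24/7b +140.515ms=3/7b
7) 1264.637ms=27/7b +140.515ms=3/7b
8) 1405.152ms=30/7b +140.515ms=3/7b
9) 1545.667ms=33/7b +140.515ms=3/7b
10) 1686.183ms=36/7b +281.03ms=6/7b
Σ=6b of 6 (183bpm 3/4) — PASS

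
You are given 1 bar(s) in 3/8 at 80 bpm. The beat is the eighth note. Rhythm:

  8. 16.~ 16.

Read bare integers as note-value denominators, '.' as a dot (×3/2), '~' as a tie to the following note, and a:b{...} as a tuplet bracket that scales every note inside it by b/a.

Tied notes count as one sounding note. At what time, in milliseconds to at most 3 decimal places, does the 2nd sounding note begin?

1. 0.0ms @ 0 + 1125.0ms (3/2)
2. 1125.0ms @ 3/2 + 1125.0ms (3/2)

note 2 onset = 3/2b = 1125.0ms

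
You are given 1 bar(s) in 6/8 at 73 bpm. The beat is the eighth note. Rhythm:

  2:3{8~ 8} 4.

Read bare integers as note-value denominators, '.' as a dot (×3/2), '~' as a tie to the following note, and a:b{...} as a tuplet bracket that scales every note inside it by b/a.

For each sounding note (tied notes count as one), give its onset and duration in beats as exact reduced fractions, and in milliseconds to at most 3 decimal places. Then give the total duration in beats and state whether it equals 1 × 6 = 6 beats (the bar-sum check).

1) 0.0ms=0b +2465.753ms=3b
2) 2465.753ms=3b +2465.753ms=3b
Σ=6b of 6 (73bpm 6/8) — PASS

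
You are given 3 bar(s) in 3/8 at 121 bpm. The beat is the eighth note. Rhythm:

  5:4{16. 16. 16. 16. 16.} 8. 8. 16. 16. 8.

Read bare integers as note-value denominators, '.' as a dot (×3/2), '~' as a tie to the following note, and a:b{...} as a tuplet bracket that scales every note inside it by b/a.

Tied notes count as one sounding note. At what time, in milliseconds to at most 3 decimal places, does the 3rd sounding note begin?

note 3 onset = 6/5b = 595.041ms

1. 0.0ms @ 0 + 297.521ms (3/5)
2. 297.521ms @ 3/5 + 297.521ms (3/5)
3. 595.041ms @ 6/5 + 297.521ms (3/5)
4. 892.562ms @ 9/5 + 297.521ms (3/5)
5. 1190.083ms @ 12/5 + 297.521ms (3/5)
6. 1487.603ms @ 3 + 743.802ms (3/2)
7. 2231.405ms @ 9/2 + 743.802ms (3/2)
8. 2975.207ms @ 6 + 371.901ms (3/4)
9. 3347.107ms @ 27/4 + 371.901ms (3/4)
10. 3719.008ms @ 15/2 + 743.802ms (3/2)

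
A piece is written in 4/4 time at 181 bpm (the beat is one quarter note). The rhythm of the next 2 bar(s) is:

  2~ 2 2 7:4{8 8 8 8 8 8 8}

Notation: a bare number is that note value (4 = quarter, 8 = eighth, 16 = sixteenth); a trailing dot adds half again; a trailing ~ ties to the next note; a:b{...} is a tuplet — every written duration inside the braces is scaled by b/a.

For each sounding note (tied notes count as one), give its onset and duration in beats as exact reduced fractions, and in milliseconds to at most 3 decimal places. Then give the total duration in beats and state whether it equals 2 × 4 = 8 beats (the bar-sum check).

1) 0.0ms=0b +1325.967ms=4b
2) 1325.967ms=4b +662.983ms=2b
3) 1988.95ms=6b +94.712ms=2/7b
4) 2083.662ms=44/7b +94.712ms=2/7b
5) 2178.374ms=46/7b +94.712ms=2/7b
6) 2273.086ms=48/7b +94.712ms=2/7b
7) 2367.798ms=50/7b +94.712ms=2/7b
8) 2462.51ms=52/7b +94.712ms=2/7b
9) 2557.222ms=54/7b +94.712ms=2/7b
Σ=8b of 8 (181bpm 4/4) — PASS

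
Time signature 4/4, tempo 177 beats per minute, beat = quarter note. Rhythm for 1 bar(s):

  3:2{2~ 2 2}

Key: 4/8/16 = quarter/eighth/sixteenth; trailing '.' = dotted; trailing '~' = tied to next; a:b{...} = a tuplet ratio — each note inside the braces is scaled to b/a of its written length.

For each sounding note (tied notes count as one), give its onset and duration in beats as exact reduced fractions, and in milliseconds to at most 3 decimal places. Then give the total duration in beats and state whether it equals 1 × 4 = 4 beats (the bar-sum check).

1) 0.0ms=0b +903.955ms=8/3b
2) 903.955ms=8/3b +451.977ms=4/3b
Σ=4b of 4 (177bpm 4/4) — PASS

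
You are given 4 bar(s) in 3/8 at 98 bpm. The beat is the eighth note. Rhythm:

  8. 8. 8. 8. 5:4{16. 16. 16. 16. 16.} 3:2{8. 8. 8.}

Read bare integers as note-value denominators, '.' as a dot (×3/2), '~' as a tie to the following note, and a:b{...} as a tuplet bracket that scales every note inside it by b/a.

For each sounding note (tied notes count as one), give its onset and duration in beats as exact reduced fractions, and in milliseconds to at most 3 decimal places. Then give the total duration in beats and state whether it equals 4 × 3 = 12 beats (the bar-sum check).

1) 0.0ms=0b +918.367ms=3/2b
2) 918.367ms=3/2b +918.367ms=3/2b
3) 1836.735ms=3b +918.367ms=3/2b
4) 2755.102ms=9/2b +918.367ms=3/2b
5) 3673.469ms=6b +367.347ms=3/5b
6) 4040.816ms=33/5b +367.347ms=3/5b
7) 4408.163ms=36/5b +367.347ms=3/5b
8) 4775.51ms=39/5b +367.347ms=3/5b
9) 5142.857ms=42/5b +367.347ms=3/5b
10) 5510.204ms=9b +612.245ms=1b
11) 6122.449ms=10b +612.245ms=1b
12) 6734.694ms=11b +612.245ms=1b
Σ=12b of 12 (98bpm 3/8) — PASS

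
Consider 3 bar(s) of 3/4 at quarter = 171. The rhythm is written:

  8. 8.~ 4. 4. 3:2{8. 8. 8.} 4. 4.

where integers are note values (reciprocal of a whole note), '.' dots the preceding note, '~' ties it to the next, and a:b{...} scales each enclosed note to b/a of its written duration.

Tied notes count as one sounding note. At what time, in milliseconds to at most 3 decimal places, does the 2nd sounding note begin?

note 2 onset = 3/4b = 263.158ms

1. 0.0ms @ 0 + 263.158ms (3/4)
2. 263.158ms @ 3/4 + 789.474ms (9/4)
3. 1052.632ms @ 3 + 526.316ms (3/2)
4. 1578.947ms @ 9/2 + 175.439ms (1/2)
5. 1754.386ms @ 5 + 175.439ms (1/2)
6. 1929.825ms @ 11/2 + 175.439ms (1/2)
7. 2105.263ms @ 6 + 526.316ms (3/2)
8. 2631.579ms @ 15/2 + 526.316ms (3/2)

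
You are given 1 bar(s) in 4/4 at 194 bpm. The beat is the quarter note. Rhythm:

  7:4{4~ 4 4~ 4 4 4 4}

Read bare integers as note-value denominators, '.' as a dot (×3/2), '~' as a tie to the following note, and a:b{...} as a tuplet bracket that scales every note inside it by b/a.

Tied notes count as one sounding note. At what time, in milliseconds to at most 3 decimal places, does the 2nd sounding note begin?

1. 0.0ms @ 0 + 353.461ms (8/7)
2. 353.461ms @ 8/7 + 353.461ms (8/7)
3. 706.922ms @ 16/7 + 176.73ms (4/7)
4. 883.652ms @ 20/7 + 176.73ms (4/7)
5. 1060.383ms @ 24/7 + 176.73ms (4/7)

note 2 onset = 8/7b = 353.461ms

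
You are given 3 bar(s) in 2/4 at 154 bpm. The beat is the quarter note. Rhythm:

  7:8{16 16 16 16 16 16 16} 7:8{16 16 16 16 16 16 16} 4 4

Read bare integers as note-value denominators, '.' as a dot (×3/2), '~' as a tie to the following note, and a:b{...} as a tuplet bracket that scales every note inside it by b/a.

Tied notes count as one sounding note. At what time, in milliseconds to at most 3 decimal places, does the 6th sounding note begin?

note 6 onset = 10/7b = 556.586ms

1. 0.0ms @ 0 + 111.317ms (2/7)
2. 111.317ms @ 2/7 + 111.317ms (2/7)
3. 222.635ms @ 4/7 + 111.317ms (2/7)
4. 333.952ms @ 6/7 + 111.317ms (2/7)
5. 445.269ms @ 8/7 + 111.317ms (2/7)
6. 556.586ms @ 10/7 + 111.317ms (2/7)
7. 667.904ms @ 12/7 + 111.317ms (2/7)
8. 779.221ms @ 2 + 111.317ms (2/7)
9. 890.538ms @ 16/7 + 111.317ms (2/7)
10. 1001.855ms @ 18/7 + 111.317ms (2/7)
11. 1113.173ms @ 20/7 + 111.317ms (2/7)
12. 1224.49ms @ 22/7 + 111.317ms (2/7)
13. 1335.807ms @ 24/7 + 111.317ms (2/7)
14. 1447.124ms @ 26/7 + 111.317ms (2/7)
15. 1558.442ms @ 4 + 389.61ms (1)
16. 1948.052ms @ 5 + 389.61ms (1)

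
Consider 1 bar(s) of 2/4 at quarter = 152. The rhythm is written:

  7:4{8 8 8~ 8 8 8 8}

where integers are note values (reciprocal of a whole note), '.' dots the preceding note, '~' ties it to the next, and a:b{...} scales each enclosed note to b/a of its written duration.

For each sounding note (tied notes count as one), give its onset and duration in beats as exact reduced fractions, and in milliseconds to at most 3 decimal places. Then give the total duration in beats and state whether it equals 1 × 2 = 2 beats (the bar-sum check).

1) 0.0ms=0b +112.782ms=2/7b
2) 112.782ms=2/7b +112.782ms=2/7b
3) 225.564ms=4/7b +225.564ms=4/7b
4) 451.128ms=8/7b +112.782ms=2/7b
5) 563.91ms=10/7b +112.782ms=2/7b
6) 676.692ms=12/7b +112.782ms=2/7b
Σ=2b of 2 (152bpm 2/4) — PASS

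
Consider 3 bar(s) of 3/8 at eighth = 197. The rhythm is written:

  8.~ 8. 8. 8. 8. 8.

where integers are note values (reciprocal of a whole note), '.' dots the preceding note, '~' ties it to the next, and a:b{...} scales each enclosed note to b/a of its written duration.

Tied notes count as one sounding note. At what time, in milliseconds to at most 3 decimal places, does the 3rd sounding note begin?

note 3 onset = 9/2b = 1370.558ms

1. 0.0ms @ 0 + 913.706ms (3)
2. 913.706ms @ 3 + 456.853ms (3/2)
3. 1370.558ms @ 9/2 + 456.853ms (3/2)
4. 1827.411ms @ 6 + 456.853ms (3/2)
5. 2284.264ms @ 15/2 + 456.853ms (3/2)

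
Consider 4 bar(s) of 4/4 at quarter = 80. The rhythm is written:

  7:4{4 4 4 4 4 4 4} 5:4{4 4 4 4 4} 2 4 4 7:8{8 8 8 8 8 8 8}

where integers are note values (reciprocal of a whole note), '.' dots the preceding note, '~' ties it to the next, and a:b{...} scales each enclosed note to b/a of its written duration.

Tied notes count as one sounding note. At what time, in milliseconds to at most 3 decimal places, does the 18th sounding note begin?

1. 0.0ms @ 0 + 428.571ms (4/7)
2. 428.571ms @ 4/7 + 428.571ms (4/7)
3. 857.143ms @ 8/7 + 428.571ms (4/7)
4. 1285.714ms @ 12/7 + 428.571ms (4/7)
5. 1714.286ms @ 16/7 + 428.571ms (4/7)
6. 2142.857ms @ 20/7 + 428.571ms (4/7)
7. 2571.429ms @ 24/7 + 428.571ms (4/7)
8. 3000.0ms @ 4 + 600.0ms (4/5)
9. 3600.0ms @ 24/5 + 600.0ms (4/5)
10. 4200.0ms @ 28/5 + 600.0ms (4/5)
11. 4800.0ms @ 32/5 + 600.0ms (4/5)
12. 5400.0ms @ 36/5 + 600.0ms (4/5)
13. 6000.0ms @ 8 + 1500.0ms (2)
14. 7500.0ms @ 10 + 750.0ms (1)
15. 8250.0ms @ 11 + 750.0ms (1)
16. 9000.0ms @ 12 + 428.571ms (4/7)
17. 9428.571ms @ 88/7 + 428.571ms (4/7)
18. 9857.143ms @ 92/7 + 428.571ms (4/7)
19. 10285.714ms @ 96/7 + 428.571ms (4/7)
20. 10714.286ms @ 100/7 + 428.571ms (4/7)
21. 11142.857ms @ 104/7 + 428.571ms (4/7)
22. 11571.429ms @ 108/7 + 428.571ms (4/7)

note 18 onset = 92/7b = 9857.143ms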